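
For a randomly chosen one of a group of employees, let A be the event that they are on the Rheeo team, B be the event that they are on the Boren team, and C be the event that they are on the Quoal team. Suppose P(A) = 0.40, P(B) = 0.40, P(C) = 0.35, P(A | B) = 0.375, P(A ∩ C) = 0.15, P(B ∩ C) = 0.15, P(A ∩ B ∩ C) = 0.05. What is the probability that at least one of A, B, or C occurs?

P(A ∩ B) = P(B)·P(A|B) = 0.40 × 0.375 = 0.15
P(A ∪ B ∪ C) = 0.40 + 0.40 + 0.35 − 0.15 − 0.15 − 0.15 + 0.05 = 0.75

0.75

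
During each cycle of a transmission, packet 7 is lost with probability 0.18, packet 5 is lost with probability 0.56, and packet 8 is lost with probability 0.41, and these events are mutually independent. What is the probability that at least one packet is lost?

0.787128

P(none) = (1 − 0.18) × (1 − 0.56) × (1 − 0.41) = 0.82 × 0.44 × 0.59 = 0.212872
P(at least one) = 1 − 0.212872 = 0.787128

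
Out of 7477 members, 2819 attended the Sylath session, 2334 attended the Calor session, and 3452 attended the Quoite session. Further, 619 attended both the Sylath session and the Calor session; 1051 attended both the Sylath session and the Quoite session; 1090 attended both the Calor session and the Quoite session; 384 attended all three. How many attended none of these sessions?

Apply inclusion-exclusion:
|at least one| = 2819 + 2334 + 3452 − 619 − 1051 − 1090 + 384 = 6229
None: 7477 − 6229 = 1248

1248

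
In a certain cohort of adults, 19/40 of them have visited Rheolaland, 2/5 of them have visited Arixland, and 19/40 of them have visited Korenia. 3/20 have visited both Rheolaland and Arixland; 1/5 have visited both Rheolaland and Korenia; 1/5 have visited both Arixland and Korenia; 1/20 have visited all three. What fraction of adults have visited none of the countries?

3/20

Using inclusion–exclusion:
P(≥1) = 19/40 + 2/5 + 19/40 − 3/20 − 1/5 − 1/5 + 1/20 = 17/20
P(none) = 1 − 17/20 = 3/20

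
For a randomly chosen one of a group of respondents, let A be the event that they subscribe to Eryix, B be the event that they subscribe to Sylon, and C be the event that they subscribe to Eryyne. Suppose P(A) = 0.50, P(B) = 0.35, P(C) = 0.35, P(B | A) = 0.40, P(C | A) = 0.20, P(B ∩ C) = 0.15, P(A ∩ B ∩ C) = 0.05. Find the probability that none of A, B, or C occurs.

P(A ∩ B) = P(A)·P(B|A) = 0.50 × 0.40 = 0.20
P(A ∩ C) = P(A)·P(C|A) = 0.50 × 0.20 = 0.10
P(A ∪ B ∪ C) = 0.50 + 0.35 + 0.35 − 0.20 − 0.10 − 0.15 + 0.05 = 0.80
P(none) = 1 − 0.80 = 0.20

0.20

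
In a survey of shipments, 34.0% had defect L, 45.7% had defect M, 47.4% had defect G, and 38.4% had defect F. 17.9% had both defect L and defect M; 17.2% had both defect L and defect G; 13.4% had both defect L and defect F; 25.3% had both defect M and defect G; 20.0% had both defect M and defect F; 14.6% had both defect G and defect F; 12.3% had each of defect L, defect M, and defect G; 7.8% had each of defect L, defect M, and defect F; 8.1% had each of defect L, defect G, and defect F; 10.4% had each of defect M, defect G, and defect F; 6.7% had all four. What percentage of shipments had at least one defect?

P(at least one) = 34.0 + 45.7 + 47.4 + 38.4 − 17.9 − 17.2 − 13.4 − 25.3 − 20.0 − 14.6 + 12.3 + 7.8 + 8.1 + 10.4 − 6.7 = 89.0%

89.0%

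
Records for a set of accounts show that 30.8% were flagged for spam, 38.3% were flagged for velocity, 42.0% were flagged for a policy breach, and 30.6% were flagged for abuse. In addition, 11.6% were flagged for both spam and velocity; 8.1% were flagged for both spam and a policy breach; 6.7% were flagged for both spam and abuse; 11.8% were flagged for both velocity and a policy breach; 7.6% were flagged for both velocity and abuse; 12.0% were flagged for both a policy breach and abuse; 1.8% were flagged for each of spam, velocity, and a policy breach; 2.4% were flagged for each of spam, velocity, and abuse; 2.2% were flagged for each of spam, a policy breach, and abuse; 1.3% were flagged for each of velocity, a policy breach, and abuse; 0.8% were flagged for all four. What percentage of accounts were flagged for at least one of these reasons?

90.8%

P(union) = 30.8 + 38.3 + 42.0 + 30.6 − 11.6 − 8.1 − 6.7 − 11.8 − 7.6 − 12.0 + 1.8 + 2.4 + 2.2 + 1.3 − 0.8 = 90.8%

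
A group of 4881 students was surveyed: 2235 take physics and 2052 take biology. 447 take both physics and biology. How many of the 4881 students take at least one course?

3840

N(≥1) = 2235 + 2052 − 447 = 3840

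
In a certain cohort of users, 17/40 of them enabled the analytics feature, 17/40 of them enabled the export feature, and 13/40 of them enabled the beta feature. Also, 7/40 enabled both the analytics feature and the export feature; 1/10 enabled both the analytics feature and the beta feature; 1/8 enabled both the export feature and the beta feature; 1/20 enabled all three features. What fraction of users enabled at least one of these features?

33/40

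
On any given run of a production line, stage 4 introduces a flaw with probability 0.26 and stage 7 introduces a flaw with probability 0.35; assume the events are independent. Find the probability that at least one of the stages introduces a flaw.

0.519

P(none) = (1 − 0.26) × (1 − 0.35) = 0.74 × 0.65 = 0.481
P(at least one) = 1 − 0.481 = 0.519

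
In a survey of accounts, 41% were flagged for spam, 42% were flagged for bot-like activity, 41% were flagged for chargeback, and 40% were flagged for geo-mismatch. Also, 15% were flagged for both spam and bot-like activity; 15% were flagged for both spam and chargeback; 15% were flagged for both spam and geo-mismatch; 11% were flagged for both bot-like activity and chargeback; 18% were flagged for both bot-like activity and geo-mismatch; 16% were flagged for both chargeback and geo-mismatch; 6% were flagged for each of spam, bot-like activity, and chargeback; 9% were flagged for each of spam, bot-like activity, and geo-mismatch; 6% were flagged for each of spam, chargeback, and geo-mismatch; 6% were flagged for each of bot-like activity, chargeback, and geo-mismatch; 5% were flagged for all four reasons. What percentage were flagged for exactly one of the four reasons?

45%

P(exactly one) = 41 + 42 + 41 + 40 − 2·15 − 2·15 − 2·15 − 2·11 − 2·18 − 2·16 + 3·6 + 3·9 + 3·6 + 3·6 − 4·5 = 45%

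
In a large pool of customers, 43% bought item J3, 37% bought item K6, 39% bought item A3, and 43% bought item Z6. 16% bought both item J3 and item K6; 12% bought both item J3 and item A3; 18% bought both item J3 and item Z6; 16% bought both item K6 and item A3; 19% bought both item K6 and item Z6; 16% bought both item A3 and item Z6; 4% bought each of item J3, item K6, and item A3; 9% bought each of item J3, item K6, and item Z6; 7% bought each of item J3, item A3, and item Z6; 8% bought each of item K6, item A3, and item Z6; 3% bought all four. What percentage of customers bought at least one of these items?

90%

P(union) = 43 + 37 + 39 + 43 − 16 − 12 − 18 − 16 − 19 − 16 + 4 + 9 + 7 + 8 − 3 = 90%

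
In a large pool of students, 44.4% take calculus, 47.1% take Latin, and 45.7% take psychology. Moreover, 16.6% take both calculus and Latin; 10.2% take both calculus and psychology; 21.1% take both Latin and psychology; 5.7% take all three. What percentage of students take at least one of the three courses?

95.0%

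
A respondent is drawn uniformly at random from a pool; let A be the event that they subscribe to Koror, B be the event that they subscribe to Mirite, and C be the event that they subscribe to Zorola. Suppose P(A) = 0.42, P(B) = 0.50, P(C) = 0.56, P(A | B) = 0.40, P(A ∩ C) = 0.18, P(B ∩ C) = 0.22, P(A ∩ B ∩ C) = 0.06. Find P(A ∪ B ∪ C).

0.94

P(A ∩ B) = P(B)·P(A|B) = 0.50 × 0.40 = 0.20
By inclusion–exclusion:
P(A ∪ B ∪ C) = 0.42 + 0.50 + 0.56 − 0.20 − 0.18 − 0.22 + 0.06 = 0.94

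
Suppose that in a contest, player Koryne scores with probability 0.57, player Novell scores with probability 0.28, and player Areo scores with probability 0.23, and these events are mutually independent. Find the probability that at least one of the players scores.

P(none) = (1 − 0.57) × (1 − 0.28) × (1 − 0.23) = 0.43 × 0.72 × 0.77 = 0.238392
P(at least one) = 1 − 0.238392 = 0.761608

0.761608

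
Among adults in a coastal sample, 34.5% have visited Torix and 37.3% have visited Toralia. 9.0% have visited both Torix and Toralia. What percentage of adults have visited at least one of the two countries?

P(union) = 34.5 + 37.3 − 9.0 = 62.8%

62.8%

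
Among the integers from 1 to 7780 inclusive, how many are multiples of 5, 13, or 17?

floor(7780/5) + floor(7780/13) + floor(7780/17) − floor(7780/65) − floor(7780/85) − floor(7780/221) + floor(7780/1105) = 1556 + 598 + 457 − 119 − 91 − 35 + 7 = 2373

2373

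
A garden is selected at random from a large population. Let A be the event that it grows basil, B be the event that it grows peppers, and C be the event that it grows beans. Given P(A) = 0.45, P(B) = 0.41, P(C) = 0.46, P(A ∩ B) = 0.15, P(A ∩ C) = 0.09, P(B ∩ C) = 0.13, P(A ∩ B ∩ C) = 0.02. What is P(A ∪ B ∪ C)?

0.97

P(A ∪ B ∪ C) = 0.45 + 0.41 + 0.46 − 0.15 − 0.09 − 0.13 + 0.02 = 0.97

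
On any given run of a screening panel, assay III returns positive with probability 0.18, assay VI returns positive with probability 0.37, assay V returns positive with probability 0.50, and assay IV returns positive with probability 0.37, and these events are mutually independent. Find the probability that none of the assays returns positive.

0.162729

P(none) = (1 − 0.18) × (1 − 0.37) × (1 − 0.50) × (1 − 0.37) = 0.82 × 0.63 × 0.50 × 0.63 = 0.162729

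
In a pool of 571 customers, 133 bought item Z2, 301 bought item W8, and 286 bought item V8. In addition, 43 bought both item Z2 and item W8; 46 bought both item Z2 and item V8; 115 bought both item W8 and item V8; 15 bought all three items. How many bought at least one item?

N(≥1) = 133 + 301 + 286 − 43 − 46 − 115 + 15 = 531

531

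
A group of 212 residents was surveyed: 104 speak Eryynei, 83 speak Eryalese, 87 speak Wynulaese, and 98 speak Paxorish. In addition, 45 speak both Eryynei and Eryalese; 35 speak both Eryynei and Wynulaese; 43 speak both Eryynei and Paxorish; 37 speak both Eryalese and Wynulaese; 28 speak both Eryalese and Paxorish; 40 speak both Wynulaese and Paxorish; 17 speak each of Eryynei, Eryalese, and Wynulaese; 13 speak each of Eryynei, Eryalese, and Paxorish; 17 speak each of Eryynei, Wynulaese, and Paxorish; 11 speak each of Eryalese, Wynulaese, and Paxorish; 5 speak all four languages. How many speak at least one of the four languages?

197

Inclusion–exclusion gives
|at least one| = 104 + 83 + 87 + 98 − 45 − 35 − 43 − 37 − 28 − 40 + 17 + 13 + 17 + 11 − 5 = 197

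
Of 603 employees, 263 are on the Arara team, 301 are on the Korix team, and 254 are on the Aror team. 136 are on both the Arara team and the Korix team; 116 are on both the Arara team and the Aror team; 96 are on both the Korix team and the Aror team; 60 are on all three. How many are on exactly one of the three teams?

Using the inclusion–exclusion count for exactly one event:
N(exactly one) = 263 + 301 + 254 − 2·136 − 2·116 − 2·96 + 3·60 = 302

302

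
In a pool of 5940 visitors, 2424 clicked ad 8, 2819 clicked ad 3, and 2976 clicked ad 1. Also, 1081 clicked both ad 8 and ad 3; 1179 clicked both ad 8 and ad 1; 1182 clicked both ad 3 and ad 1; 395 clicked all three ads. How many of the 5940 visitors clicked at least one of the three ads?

By inclusion-exclusion,
|union| = 2424 + 2819 + 2976 − 1081 − 1179 − 1182 + 395 = 5172

5172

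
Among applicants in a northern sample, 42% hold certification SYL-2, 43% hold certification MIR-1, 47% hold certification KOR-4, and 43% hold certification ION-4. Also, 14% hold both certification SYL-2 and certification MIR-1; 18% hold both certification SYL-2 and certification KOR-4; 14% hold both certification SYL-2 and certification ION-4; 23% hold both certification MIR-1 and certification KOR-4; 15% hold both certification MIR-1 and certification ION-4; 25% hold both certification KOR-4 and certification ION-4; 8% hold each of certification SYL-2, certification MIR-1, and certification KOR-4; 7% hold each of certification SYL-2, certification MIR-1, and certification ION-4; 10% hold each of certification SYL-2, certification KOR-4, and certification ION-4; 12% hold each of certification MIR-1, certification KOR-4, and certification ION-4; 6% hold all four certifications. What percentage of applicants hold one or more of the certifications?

By inclusion-exclusion,
P(at least one) = 42 + 43 + 47 + 43 − 14 − 18 − 14 − 23 − 15 − 25 + 8 + 7 + 10 + 12 − 6 = 97%

97%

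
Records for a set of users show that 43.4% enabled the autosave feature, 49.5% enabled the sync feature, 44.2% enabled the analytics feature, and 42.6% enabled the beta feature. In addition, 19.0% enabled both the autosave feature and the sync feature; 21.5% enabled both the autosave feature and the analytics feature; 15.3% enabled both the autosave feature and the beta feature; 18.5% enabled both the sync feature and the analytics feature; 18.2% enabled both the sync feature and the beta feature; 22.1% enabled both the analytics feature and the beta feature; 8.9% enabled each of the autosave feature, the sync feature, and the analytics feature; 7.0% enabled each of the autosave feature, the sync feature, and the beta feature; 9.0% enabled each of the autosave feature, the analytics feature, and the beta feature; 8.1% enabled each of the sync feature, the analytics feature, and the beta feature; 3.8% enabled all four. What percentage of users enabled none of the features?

Inclusion–exclusion gives
P(at least one) = 43.4 + 49.5 + 44.2 + 42.6 − 19.0 − 21.5 − 15.3 − 18.5 − 18.2 − 22.1 + 8.9 + 7.0 + 9.0 + 8.1 − 3.8 = 94.3%
P(none) = 100% − 94.3% = 5.7%

5.7%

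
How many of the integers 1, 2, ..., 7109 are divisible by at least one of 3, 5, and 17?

Using inclusion–exclusion:
floor(7109/3) + floor(7109/5) + floor(7109/17) − floor(7109/15) − floor(7109/51) − floor(7109/85) + floor(7109/255) = 2369 + 1421 + 418 − 473 − 139 − 83 + 27 = 3540

3540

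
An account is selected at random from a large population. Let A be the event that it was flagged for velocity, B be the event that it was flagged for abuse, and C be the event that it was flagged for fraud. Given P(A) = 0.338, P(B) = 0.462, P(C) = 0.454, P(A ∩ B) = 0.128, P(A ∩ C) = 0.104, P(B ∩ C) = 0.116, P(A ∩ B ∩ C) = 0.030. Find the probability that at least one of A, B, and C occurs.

0.936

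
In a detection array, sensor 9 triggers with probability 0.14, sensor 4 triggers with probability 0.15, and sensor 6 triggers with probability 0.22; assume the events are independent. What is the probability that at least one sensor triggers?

Since the events are independent, P(none) is the product of the individual non-occurrence probabilities.
P(none) = (1 − 0.14) × (1 − 0.15) × (1 − 0.22) = 0.86 × 0.85 × 0.78 = 0.57018
P(at least one) = 1 − 0.57018 = 0.42982

0.42982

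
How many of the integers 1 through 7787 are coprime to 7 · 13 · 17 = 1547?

5798

Apply inclusion-exclusion:
⌊7787/7⌋ + ⌊7787/13⌋ + ⌊7787/17⌋ − ⌊7787/91⌋ − ⌊7787/119⌋ − ⌊7787/221⌋ + ⌊7787/1547⌋ = 1112 + 599 + 458 − 85 − 65 − 35 + 5 = 1989
7787 − 1989 = 5798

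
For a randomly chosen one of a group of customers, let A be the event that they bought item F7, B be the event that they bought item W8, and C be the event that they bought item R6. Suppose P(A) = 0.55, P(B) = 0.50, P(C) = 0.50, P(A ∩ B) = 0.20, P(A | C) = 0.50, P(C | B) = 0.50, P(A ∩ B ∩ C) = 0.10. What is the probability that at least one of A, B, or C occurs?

0.95

P(A ∩ C) = P(C)·P(A|C) = 0.50 × 0.50 = 0.25
P(B ∩ C) = P(B)·P(C|B) = 0.50 × 0.50 = 0.25
P(A ∪ B ∪ C) = 0.55 + 0.50 + 0.50 − 0.20 − 0.25 − 0.25 + 0.10 = 0.95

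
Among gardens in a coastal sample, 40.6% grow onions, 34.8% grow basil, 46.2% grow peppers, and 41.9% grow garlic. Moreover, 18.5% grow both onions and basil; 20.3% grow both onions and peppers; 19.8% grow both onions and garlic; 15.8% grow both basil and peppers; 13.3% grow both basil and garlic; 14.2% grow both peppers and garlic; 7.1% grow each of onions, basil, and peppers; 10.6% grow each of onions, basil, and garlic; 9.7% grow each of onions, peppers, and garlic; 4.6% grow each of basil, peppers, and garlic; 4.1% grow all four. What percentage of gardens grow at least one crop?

89.5%

P(≥1) = 40.6 + 34.8 + 46.2 + 41.9 − 18.5 − 20.3 − 19.8 − 15.8 − 13.3 − 14.2 + 7.1 + 10.6 + 9.7 + 4.6 − 4.1 = 89.5%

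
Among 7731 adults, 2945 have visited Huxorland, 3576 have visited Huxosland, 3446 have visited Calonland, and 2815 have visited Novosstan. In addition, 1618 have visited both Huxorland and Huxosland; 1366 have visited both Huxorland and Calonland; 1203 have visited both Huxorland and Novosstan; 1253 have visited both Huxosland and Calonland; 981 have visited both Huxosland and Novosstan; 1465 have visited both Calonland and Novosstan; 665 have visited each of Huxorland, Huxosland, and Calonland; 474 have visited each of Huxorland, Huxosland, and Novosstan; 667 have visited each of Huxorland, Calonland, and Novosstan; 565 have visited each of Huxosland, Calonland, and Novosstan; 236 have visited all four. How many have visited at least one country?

Apply inclusion-exclusion:
N(≥1) = 2945 + 3576 + 3446 + 2815 − 1618 − 1366 − 1203 − 1253 − 981 − 1465 + 665 + 474 + 667 + 565 − 236 = 7031

7031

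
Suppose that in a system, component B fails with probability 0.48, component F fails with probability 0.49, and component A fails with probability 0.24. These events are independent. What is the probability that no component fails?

0.201552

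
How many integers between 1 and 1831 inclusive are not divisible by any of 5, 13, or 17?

1274

Using inclusion–exclusion:
366 + 140 + 107 − 28 − 21 − 8 + 1 = 557
1831 − 557 = 1274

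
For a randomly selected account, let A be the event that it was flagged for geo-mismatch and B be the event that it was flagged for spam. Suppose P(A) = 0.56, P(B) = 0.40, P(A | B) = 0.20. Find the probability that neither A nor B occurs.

0.12

P(A ∩ B) = P(B)·P(A|B) = 0.40 × 0.20 = 0.08
By inclusion-exclusion,
P(A ∪ B) = 0.56 + 0.40 − 0.08 = 0.88
P(none) = 1 − 0.88 = 0.12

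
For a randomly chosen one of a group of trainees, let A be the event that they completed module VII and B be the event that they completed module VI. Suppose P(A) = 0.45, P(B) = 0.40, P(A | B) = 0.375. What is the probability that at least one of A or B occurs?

0.70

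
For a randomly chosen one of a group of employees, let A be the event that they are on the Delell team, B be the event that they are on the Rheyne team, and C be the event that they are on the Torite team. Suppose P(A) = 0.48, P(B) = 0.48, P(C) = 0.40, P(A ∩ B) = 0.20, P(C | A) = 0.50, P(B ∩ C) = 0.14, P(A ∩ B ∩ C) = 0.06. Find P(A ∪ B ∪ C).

0.84

P(A ∩ C) = P(A)·P(C|A) = 0.48 × 0.50 = 0.24
P(A ∪ B ∪ C) = 0.48 + 0.48 + 0.40 − 0.20 − 0.24 − 0.14 + 0.06 = 0.84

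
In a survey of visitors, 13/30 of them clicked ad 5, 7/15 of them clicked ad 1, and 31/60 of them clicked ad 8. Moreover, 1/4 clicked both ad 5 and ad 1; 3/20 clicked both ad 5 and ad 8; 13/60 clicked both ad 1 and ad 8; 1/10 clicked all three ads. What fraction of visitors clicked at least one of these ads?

P(≥1) = 13/30 + 7/15 + 31/60 − 1/4 − 3/20 − 13/60 + 1/10 = 9/10

9/10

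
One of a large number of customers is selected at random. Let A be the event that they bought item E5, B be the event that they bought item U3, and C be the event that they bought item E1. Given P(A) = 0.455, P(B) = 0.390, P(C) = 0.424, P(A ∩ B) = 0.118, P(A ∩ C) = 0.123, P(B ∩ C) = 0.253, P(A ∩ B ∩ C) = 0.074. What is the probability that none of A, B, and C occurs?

0.151

P(A ∪ B ∪ C) = 0.455 + 0.390 + 0.424 − 0.118 − 0.123 − 0.253 + 0.074 = 0.849
P(none) = 1 − 0.849 = 0.151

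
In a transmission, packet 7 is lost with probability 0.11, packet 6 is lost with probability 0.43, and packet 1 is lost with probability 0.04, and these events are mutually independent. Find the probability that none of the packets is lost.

P(none) = (1 − 0.11) × (1 − 0.43) × (1 − 0.04) = 0.89 × 0.57 × 0.96 = 0.487008

0.487008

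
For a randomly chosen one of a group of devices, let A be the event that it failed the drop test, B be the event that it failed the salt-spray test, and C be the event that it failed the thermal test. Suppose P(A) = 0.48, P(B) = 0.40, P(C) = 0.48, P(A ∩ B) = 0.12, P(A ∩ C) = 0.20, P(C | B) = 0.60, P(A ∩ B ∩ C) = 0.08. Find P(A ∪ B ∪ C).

P(B ∩ C) = P(B)·P(C|B) = 0.40 × 0.60 = 0.24
By inclusion–exclusion:
P(A ∪ B ∪ C) = 0.48 + 0.40 + 0.48 − 0.12 − 0.20 − 0.24 + 0.08 = 0.88

0.88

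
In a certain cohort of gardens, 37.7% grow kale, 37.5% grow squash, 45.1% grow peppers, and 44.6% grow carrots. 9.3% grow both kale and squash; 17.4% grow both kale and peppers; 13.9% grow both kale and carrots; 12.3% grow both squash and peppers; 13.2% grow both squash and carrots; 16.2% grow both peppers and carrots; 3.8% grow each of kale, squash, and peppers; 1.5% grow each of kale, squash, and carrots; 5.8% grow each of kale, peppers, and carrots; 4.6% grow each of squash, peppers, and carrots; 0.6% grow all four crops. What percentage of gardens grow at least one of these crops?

Inclusion–exclusion gives
P(≥1) = 37.7 + 37.5 + 45.1 + 44.6 − 9.3 − 17.4 − 13.9 − 12.3 − 13.2 − 16.2 + 3.8 + 1.5 + 5.8 + 4.6 − 0.6 = 97.7%

97.7%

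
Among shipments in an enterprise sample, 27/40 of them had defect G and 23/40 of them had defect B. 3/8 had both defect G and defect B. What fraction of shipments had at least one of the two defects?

Using inclusion–exclusion:
P(at least one) = 27/40 + 23/40 − 3/8 = 7/8

7/8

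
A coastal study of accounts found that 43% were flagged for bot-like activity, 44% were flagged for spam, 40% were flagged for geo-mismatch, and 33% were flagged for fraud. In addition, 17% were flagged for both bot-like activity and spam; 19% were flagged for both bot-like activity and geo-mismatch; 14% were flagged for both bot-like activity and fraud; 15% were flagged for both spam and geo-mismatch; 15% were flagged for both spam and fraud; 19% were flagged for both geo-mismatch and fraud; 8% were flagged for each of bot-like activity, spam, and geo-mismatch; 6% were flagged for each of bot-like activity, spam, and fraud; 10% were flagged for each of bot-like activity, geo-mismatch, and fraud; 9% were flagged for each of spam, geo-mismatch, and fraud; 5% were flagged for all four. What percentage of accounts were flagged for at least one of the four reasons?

P(union) = 43 + 44 + 40 + 33 − 17 − 19 − 14 − 15 − 15 − 19 + 8 + 6 + 10 + 9 − 5 = 89%

89%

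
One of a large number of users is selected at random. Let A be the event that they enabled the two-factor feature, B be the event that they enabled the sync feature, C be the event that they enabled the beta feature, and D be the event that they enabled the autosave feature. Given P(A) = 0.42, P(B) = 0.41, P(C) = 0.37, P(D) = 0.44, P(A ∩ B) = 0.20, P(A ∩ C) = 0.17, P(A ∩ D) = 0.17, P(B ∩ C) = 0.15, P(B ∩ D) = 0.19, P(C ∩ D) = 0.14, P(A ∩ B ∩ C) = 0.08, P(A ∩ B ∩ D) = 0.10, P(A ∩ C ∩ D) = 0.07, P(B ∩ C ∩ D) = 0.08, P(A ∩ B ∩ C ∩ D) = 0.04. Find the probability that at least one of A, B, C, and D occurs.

0.91

P(A ∪ B ∪ C ∪ D) = 0.42 + 0.41 + 0.37 + 0.44 − 0.20 − 0.17 − 0.17 − 0.15 − 0.19 − 0.14 + 0.08 + 0.10 + 0.07 + 0.08 − 0.04 = 0.91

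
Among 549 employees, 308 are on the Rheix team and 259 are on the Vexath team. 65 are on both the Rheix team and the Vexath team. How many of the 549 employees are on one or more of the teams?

502

Inclusion–exclusion gives
|union| = 308 + 259 − 65 = 502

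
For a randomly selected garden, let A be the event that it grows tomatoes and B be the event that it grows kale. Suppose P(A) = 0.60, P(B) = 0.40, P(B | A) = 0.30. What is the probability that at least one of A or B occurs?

P(A ∩ B) = P(A)·P(B|A) = 0.60 × 0.30 = 0.18
P(A ∪ B) = 0.60 + 0.40 − 0.18 = 0.82

0.82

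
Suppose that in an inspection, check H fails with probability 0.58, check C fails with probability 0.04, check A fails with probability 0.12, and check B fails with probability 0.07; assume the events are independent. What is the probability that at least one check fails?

0.67002112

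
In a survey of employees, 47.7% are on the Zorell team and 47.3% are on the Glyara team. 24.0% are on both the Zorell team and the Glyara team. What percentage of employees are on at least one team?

Using inclusion–exclusion:
P(≥1) = 47.7 + 47.3 − 24.0 = 71.0%

71.0%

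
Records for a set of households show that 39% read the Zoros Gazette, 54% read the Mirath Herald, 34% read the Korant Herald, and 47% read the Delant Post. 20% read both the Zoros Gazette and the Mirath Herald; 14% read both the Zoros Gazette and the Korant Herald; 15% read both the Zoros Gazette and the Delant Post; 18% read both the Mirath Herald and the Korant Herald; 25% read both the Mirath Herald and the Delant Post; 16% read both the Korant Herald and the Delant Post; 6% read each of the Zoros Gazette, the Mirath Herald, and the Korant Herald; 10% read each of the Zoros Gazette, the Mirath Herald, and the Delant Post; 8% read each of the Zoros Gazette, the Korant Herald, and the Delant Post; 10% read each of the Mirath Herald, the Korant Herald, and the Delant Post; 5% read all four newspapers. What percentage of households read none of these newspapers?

5%

By inclusion–exclusion:
P(≥1) = 39 + 54 + 34 + 47 − 20 − 14 − 15 − 18 − 25 − 16 + 6 + 10 + 8 + 10 − 5 = 95%
P(none) = 100% − 95% = 5%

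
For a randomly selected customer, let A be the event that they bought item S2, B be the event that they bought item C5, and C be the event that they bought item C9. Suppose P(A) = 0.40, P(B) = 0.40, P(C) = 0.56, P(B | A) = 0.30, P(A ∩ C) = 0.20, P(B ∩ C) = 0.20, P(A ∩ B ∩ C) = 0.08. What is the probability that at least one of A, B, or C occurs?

0.92

P(A ∩ B) = P(A)·P(B|A) = 0.40 × 0.30 = 0.12
By inclusion-exclusion,
P(A ∪ B ∪ C) = 0.40 + 0.40 + 0.56 − 0.12 − 0.20 − 0.20 + 0.08 = 0.92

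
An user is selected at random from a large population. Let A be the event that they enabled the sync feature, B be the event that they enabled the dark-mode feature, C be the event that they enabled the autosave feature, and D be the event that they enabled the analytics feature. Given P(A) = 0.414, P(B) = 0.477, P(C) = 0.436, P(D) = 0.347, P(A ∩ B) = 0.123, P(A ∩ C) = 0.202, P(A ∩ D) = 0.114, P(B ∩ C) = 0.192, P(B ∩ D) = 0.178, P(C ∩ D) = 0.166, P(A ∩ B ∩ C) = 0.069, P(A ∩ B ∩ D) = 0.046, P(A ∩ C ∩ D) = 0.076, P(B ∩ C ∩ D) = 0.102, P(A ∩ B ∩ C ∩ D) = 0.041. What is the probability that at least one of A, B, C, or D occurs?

0.951

Inclusion–exclusion gives
P(A ∪ B ∪ C ∪ D) = 0.414 + 0.477 + 0.436 + 0.347 − 0.123 − 0.202 − 0.114 − 0.192 − 0.178 − 0.166 + 0.069 + 0.046 + 0.076 + 0.102 − 0.041 = 0.951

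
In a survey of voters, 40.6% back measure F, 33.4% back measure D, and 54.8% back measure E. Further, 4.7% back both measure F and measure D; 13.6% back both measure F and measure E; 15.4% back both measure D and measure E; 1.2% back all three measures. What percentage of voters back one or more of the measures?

Apply inclusion-exclusion:
P(at least one) = 40.6 + 33.4 + 54.8 − 4.7 − 13.6 − 15.4 + 1.2 = 96.3%

96.3%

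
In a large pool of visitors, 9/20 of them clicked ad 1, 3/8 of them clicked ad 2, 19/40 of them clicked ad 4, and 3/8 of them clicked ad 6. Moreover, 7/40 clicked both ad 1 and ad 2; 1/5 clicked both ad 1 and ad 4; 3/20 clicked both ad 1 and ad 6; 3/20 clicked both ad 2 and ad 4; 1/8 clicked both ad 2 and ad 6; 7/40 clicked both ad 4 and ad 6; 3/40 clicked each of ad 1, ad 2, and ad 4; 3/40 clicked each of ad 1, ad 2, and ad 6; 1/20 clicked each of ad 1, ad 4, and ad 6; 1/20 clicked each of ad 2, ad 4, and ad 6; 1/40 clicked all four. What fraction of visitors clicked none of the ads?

3/40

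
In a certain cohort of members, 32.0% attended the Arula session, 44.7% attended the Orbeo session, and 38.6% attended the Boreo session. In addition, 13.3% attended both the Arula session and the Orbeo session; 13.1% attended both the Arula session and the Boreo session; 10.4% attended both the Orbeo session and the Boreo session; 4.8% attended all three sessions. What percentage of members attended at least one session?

Apply inclusion-exclusion:
P(union) = 32.0 + 44.7 + 38.6 − 13.3 − 13.1 − 10.4 + 4.8 = 83.3%

83.3%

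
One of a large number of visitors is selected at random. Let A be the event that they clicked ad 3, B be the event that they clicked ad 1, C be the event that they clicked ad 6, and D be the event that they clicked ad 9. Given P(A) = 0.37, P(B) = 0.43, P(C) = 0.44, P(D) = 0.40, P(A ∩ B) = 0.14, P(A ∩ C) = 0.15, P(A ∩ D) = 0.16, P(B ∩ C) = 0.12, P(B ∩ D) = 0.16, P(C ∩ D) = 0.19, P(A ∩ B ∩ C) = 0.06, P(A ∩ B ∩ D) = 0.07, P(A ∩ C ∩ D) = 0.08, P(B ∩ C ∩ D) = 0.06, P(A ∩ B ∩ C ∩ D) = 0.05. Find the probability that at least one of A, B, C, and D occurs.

By inclusion-exclusion,
P(A ∪ B ∪ C ∪ D) = 0.37 + 0.43 + 0.44 + 0.40 − 0.14 − 0.15 − 0.16 − 0.12 − 0.16 − 0.19 + 0.06 + 0.07 + 0.08 + 0.06 − 0.05 = 0.94

0.94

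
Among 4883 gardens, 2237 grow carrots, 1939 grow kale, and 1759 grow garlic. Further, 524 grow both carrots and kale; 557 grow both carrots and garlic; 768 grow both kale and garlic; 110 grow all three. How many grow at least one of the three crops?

By inclusion–exclusion:
|union| = 2237 + 1939 + 1759 − 524 − 557 − 768 + 110 = 4196

4196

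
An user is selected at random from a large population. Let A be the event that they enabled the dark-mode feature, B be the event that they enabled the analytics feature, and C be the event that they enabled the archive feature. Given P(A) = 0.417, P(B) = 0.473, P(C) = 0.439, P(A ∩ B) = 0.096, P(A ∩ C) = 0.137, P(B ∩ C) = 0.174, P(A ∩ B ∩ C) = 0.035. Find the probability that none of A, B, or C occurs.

0.043

By inclusion-exclusion,
P(A ∪ B ∪ C) = 0.417 + 0.473 + 0.439 − 0.096 − 0.137 − 0.174 + 0.035 = 0.957
P(none) = 1 − 0.957 = 0.043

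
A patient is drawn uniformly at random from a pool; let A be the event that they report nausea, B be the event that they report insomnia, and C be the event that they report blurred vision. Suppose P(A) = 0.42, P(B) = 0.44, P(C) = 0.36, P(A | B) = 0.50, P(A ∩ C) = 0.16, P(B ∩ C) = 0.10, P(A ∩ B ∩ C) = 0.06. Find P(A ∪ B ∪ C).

0.80

P(A ∩ B) = P(B)·P(A|B) = 0.44 × 0.50 = 0.22
Apply inclusion-exclusion:
P(A ∪ B ∪ C) = 0.42 + 0.44 + 0.36 − 0.22 − 0.16 − 0.10 + 0.06 = 0.80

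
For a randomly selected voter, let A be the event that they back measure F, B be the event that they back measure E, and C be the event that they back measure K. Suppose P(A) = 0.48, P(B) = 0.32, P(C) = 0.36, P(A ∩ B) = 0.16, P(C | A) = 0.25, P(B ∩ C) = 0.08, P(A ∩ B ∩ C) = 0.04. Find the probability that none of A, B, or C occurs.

0.16

P(A ∩ C) = P(A)·P(C|A) = 0.48 × 0.25 = 0.12
Inclusion–exclusion gives
P(A ∪ B ∪ C) = 0.48 + 0.32 + 0.36 − 0.16 − 0.12 − 0.08 + 0.04 = 0.84
P(none) = 1 − 0.84 = 0.16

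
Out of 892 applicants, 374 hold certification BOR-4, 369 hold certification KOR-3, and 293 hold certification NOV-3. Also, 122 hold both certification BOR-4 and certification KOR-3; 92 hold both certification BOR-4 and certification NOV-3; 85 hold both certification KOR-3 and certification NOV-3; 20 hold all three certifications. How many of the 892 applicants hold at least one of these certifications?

|union| = 374 + 369 + 293 − 122 − 92 − 85 + 20 = 757

757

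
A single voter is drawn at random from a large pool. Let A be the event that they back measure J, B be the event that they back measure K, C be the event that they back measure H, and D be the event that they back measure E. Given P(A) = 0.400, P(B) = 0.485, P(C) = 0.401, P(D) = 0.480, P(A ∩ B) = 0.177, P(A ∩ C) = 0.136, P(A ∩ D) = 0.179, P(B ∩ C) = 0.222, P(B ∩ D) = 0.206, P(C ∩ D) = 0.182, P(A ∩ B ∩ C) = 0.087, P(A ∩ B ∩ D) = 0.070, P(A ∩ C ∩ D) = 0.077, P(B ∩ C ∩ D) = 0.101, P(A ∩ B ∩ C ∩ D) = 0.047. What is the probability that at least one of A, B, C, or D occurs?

0.952

P(A ∪ B ∪ C ∪ D) = 0.400 + 0.485 + 0.401 + 0.480 − 0.177 − 0.136 − 0.179 − 0.222 − 0.206 − 0.182 + 0.087 + 0.070 + 0.077 + 0.101 − 0.047 = 0.952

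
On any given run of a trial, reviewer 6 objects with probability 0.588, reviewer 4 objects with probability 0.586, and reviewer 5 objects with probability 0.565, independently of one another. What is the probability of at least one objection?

0.92580292

P(none) = (1 − 0.588) × (1 − 0.586) × (1 − 0.565) = 0.412 × 0.414 × 0.435 = 0.07419708
P(at least one) = 1 − 0.07419708 = 0.92580292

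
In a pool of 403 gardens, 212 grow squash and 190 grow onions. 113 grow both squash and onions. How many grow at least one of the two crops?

N(≥1) = 212 + 190 − 113 = 289

289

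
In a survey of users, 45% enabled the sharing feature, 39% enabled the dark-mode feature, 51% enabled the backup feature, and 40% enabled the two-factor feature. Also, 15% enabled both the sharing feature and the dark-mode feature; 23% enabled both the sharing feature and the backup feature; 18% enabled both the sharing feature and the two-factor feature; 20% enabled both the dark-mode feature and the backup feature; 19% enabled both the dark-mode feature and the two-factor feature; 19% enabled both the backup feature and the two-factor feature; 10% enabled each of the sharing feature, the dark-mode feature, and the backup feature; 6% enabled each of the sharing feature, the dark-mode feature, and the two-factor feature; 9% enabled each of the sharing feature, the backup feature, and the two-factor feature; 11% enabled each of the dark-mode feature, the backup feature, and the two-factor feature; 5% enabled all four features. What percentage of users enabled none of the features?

By inclusion–exclusion:
P(≥1) = 45 + 39 + 51 + 40 − 15 − 23 − 18 − 20 − 19 − 19 + 10 + 6 + 9 + 11 − 5 = 92%
P(none) = 100% − 92% = 8%

8%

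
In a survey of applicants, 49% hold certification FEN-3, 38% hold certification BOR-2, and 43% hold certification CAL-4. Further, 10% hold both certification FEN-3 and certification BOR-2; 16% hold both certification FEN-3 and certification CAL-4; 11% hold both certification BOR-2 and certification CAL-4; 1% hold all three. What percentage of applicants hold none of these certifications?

6%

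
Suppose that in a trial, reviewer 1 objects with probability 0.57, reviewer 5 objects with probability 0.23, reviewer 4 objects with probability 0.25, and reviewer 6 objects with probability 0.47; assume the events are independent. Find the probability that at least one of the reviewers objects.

0.86838775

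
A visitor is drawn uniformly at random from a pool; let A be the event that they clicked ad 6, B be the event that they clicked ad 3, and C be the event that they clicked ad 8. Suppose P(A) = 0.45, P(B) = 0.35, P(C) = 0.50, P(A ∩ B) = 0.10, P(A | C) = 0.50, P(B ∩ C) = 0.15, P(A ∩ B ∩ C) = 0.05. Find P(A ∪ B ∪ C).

P(A ∩ C) = P(C)·P(A|C) = 0.50 × 0.50 = 0.25
Inclusion–exclusion gives
P(A ∪ B ∪ C) = 0.45 + 0.35 + 0.50 − 0.10 − 0.25 − 0.15 + 0.05 = 0.85

0.85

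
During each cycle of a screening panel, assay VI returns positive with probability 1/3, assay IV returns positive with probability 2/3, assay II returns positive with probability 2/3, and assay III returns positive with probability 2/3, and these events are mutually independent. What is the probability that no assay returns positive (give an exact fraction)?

Since the events are independent, P(none) is the product of the individual non-occurrence probabilities.
P(none) = (1 − 1/3) × (1 − 2/3) × (1 − 2/3) × (1 − 2/3) = 2/3 × 1/3 × 1/3 × 1/3 = 2/81

2/81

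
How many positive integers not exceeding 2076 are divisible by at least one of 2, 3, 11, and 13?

By inclusion-exclusion,
1038 + 692 + 188 + 159 − 346 − 94 − 79 − 62 − 53 − 14 + 31 + 26 + 7 + 4 − 2 = 1495

1495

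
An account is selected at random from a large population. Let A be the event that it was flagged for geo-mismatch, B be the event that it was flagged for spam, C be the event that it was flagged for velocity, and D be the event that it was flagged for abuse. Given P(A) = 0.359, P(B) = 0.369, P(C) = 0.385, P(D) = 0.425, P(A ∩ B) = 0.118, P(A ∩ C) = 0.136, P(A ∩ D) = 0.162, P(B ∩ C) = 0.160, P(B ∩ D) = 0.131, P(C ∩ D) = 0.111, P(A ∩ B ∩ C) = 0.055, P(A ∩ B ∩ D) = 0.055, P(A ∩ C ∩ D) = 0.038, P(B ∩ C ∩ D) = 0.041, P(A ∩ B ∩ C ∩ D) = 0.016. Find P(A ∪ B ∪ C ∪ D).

0.893

Apply inclusion-exclusion:
P(A ∪ B ∪ C ∪ D) = 0.359 + 0.369 + 0.385 + 0.425 − 0.118 − 0.136 − 0.162 − 0.160 − 0.131 − 0.111 + 0.055 + 0.055 + 0.038 + 0.041 − 0.016 = 0.893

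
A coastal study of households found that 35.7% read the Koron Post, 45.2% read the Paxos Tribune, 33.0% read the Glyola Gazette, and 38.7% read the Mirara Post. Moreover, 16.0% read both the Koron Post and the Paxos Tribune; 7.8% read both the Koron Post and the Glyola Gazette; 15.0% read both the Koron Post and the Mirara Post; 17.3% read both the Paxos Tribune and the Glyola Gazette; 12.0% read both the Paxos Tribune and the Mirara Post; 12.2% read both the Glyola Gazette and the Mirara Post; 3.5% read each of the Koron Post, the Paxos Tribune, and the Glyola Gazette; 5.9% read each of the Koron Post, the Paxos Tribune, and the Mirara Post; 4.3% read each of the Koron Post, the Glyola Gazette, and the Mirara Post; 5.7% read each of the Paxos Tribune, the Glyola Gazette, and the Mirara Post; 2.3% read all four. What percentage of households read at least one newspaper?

89.4%

P(≥1) = 35.7 + 45.2 + 33.0 + 38.7 − 16.0 − 7.8 − 15.0 − 17.3 − 12.0 − 12.2 + 3.5 + 5.9 + 4.3 + 5.7 − 2.3 = 89.4%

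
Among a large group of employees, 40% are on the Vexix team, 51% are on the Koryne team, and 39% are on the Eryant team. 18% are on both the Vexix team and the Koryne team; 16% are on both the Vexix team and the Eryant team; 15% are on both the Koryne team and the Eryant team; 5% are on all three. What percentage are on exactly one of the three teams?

47%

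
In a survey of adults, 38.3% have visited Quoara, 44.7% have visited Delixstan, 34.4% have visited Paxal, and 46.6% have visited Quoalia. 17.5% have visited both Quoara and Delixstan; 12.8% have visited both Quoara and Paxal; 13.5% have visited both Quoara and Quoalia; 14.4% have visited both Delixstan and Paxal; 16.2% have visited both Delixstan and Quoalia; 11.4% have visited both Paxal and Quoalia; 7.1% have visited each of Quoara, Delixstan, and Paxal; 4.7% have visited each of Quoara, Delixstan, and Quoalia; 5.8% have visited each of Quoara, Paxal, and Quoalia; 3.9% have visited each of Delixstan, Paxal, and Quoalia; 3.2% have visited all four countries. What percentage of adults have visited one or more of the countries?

Using inclusion–exclusion:
P(≥1) = 38.3 + 44.7 + 34.4 + 46.6 − 17.5 − 12.8 − 13.5 − 14.4 − 16.2 − 11.4 + 7.1 + 4.7 + 5.8 + 3.9 − 3.2 = 96.5%

96.5%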